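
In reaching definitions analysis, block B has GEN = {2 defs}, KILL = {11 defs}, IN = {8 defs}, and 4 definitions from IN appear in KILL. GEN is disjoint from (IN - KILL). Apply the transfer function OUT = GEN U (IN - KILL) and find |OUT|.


IN - KILL: 8 - 4 = 4 surviving definitions
OUT = GEN + surviving = 2 + 4 = 6

6


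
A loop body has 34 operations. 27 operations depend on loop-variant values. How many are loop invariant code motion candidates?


Invariant candidates = total - loop-dependent
= 34 - 27 = 7

7


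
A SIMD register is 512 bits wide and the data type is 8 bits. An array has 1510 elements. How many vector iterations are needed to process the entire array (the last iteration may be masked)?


Width = 512 / 8 = 64 elements per vector op
Iterations = ceil(1510 / 64) = 24

24


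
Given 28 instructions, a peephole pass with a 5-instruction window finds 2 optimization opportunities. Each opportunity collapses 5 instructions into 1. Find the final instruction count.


Each match removes 4 instructions.
Total removed = 2 * 4 = 8
Remaining = 28 - 8 = 20

20


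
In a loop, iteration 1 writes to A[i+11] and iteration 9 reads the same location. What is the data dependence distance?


Distance = read iteration - write iteration
= 9 - 1 = 8

8


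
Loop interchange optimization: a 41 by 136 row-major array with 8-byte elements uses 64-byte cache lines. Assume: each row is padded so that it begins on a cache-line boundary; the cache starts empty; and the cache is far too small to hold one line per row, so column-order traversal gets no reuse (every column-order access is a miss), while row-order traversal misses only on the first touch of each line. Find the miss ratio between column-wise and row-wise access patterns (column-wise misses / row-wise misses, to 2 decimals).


Each row occupies 136 * 8 = 1088 bytes and starts on a line boundary, so it spans ceil(1088 / 64) = 17 cache lines.
Row-major traversal misses (one per line touched): 41 * ceil(136 * 8 / 64) = 697
Column-major traversal misses (no reuse, every access misses): 41 * 136 = 5576
Ratio = 5576 / 697 = 8.0

8.0


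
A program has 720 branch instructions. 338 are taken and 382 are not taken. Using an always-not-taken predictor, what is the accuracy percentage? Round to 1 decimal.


Predictor: always-not-taken
Correct predictions = 382
Accuracy = 382 / 720 * 100 = 53.1%

53.1


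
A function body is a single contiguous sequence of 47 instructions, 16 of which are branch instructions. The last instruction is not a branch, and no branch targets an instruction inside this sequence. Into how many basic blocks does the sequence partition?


With no in-sequence branch targets, the leaders are the first instruction plus the instruction after each branch.
Number of basic blocks = branches + 1
= 16 + 1 = 17

17


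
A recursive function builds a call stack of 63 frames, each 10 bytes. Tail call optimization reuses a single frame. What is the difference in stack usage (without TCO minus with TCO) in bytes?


Without TCO: 63 * 10 = 630 bytes
With TCO: reuse 1 frame = 10 bytes
Savings = 630 - 10 = 620

620


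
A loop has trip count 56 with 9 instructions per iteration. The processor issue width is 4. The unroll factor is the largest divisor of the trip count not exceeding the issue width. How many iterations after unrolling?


Largest divisor of 56 <= 4 is 4
New iterations = 56 / 4 = 14

14


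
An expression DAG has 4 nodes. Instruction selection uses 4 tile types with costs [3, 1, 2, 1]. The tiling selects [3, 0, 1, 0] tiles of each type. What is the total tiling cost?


Total cost = sum(count_i * cost_i)
= 3*3 + 0*1 + 1*2 + 0*1
= 11

11


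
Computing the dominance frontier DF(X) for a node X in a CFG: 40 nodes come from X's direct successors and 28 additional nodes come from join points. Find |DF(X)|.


DF(X) = direct successor contributions + join point contributions
= 40 + 28 = 68

68


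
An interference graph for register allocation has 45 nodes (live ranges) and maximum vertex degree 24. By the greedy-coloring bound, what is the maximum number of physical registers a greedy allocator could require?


Greedy coloring never needs more than (max_degree + 1) colors: when coloring a vertex, at most max_degree neighbors are already colored.
Upper bound = 24 + 1 = 25

25


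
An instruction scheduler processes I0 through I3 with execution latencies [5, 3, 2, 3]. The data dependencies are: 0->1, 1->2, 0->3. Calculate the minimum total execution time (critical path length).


Compute longest path through dependency graph: dist(Ik) = max over predecessors of dist + latency(Ik).
dist(I0) = latency 5 = 5
dist(I1) = dist(I0) + 3 = 5 + 3 = 8
dist(I2) = dist(I1) + 2 = 8 + 2 = 10
dist(I3) = dist(I0) + 3 = 5 + 3 = 8
Critical path = max dist = 10

10


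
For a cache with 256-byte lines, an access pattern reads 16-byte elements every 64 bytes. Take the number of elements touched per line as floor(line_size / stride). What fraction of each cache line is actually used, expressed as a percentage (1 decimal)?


Elements per cache line = floor(256 / 64) = 4
Bytes used = 4 * 16 = 64
Utilization = 64 / 256 * 100 = 25.0%

25.0


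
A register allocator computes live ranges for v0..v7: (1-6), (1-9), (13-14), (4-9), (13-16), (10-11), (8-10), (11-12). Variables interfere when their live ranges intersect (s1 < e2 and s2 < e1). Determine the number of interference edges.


Check all pairs for overlapping intervals.
Two intervals (s1,e1) and (s2,e2) overlap if s1 < e2 and s2 < e1.
v0 (1-6) vs v1..v7: overlaps v1, v3 -> 2
v1 (1-9) vs v2..v7: overlaps v3, v6 -> 2
v2 (13-14) vs v3..v7: overlaps v4 -> 1
v3 (4-9) vs v4..v7: overlaps v6 -> 1
v4 (13-16) vs v5..v7: overlaps none -> 0
v5 (10-11) vs v6..v7: overlaps none -> 0
v6 (8-10) vs v7: overlaps none -> 0
Total overlapping pairs = 2 + 2 + 1 + 1 + 0 + 0 + 0 = 6

6


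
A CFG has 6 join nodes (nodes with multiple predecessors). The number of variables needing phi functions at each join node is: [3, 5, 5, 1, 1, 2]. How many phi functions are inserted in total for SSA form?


Total phi functions = sum of phi functions at each join node
= 3 + 5 + 5 + 1 + 1 + 2 = 17

17


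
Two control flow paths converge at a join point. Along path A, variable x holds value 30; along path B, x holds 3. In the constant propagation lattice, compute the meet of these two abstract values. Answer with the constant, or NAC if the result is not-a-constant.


Meet operation: if both paths give the same constant, result is that constant; if they differ, result is NAC (not-a-constant).
Path A: 30, Path B: 3 -> differ
Result: not-a-constant -> NAC

NAC


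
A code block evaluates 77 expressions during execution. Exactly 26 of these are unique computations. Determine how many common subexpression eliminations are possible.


CSE count = total expressions - unique expressions
= 77 - 26 = 51

51


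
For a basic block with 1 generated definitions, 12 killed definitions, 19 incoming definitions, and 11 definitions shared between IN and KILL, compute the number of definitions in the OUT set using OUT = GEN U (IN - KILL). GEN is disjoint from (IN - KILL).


IN - KILL: 19 - 11 = 8 surviving definitions
OUT = GEN + surviving = 1 + 8 = 9

9


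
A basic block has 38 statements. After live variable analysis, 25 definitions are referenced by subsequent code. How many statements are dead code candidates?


Dead code = total statements - live definitions
= 38 - 25 = 13

13


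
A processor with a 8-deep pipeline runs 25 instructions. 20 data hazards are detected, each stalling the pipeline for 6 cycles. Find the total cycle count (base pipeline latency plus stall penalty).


Base cycles = 8 + 25 - 1 = 32
Total stalls = 20 * 6 = 120
Total = 32 + 120 = 152

152


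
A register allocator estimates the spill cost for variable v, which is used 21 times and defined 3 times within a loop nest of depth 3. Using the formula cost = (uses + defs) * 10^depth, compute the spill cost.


uses + defs = 21 + 3 = 24
10^3 = 1000
Spill cost = 24 * 1000 = 24000

24000


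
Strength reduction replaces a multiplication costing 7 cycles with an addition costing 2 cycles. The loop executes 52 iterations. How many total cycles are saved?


Per-iteration saving = 7 - 2 = 5
Total saved = 52 * 5 = 260

260


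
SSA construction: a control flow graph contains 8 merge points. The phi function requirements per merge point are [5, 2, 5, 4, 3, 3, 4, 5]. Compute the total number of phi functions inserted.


Total phi functions = sum of phi functions at each join node
= 5 + 2 + 5 + 4 + 3 + 3 + 4 + 5 = 31

31


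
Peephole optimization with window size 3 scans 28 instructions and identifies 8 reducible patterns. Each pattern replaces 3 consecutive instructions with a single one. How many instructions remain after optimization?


Each match removes 2 instructions.
Total removed = 8 * 2 = 16
Remaining = 28 - 16 = 12

12


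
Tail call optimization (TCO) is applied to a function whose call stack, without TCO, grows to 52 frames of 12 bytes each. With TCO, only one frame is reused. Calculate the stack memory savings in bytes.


Without TCO: 52 * 12 = 624 bytes
With TCO: reuse 1 frame = 12 bytes
Savings = 624 - 12 = 612

612


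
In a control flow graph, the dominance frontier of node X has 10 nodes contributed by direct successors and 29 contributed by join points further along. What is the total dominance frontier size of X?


DF(X) = direct successor contributions + join point contributions
= 10 + 29 = 39

39


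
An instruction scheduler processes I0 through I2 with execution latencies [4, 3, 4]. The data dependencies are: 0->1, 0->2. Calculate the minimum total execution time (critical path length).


Compute longest path through dependency graph: dist(Ik) = max over predecessors of dist + latency(Ik).
dist(I0) = latency 4 = 4
dist(I1) = dist(I0) + 3 = 4 + 3 = 7
dist(I2) = dist(I0) + 4 = 4 + 4 = 8
Critical path = max dist = 8

8


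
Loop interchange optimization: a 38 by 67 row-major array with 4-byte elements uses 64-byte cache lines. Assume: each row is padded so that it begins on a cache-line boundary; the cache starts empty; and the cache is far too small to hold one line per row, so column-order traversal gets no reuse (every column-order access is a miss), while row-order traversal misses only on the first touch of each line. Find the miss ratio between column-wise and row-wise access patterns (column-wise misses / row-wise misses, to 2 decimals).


Each row occupies 67 * 4 = 268 bytes and starts on a line boundary, so it spans ceil(268 / 64) = 5 cache lines.
Row-major traversal misses (one per line touched): 38 * ceil(67 * 4 / 64) = 190
Column-major traversal misses (no reuse, every access misses): 38 * 67 = 2546
Ratio = 2546 / 190 = 13.4

13.4


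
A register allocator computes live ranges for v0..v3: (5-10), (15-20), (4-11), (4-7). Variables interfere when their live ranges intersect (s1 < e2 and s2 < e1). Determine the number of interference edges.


Check all pairs for overlapping intervals.
Two intervals (s1,e1) and (s2,e2) overlap if s1 < e2 and s2 < e1.
v0 (5-10) vs v1..v3: overlaps v2, v3 -> 2
v1 (15-20) vs v2..v3: overlaps none -> 0
v2 (4-11) vs v3: overlaps v3 -> 1
Total overlapping pairs = 2 + 0 + 1 = 3

3


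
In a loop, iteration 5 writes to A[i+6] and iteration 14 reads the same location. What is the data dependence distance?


Distance = read iteration - write iteration
= 14 - 5 = 9

9


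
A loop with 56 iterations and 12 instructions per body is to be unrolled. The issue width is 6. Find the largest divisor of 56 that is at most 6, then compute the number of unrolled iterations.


Largest divisor of 56 <= 6 is 4
New iterations = 56 / 4 = 14

14


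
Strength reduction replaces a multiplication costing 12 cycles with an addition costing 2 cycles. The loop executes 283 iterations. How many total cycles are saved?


Per-iteration saving = 12 - 2 = 10
Total saved = 283 * 10 = 2830

2830


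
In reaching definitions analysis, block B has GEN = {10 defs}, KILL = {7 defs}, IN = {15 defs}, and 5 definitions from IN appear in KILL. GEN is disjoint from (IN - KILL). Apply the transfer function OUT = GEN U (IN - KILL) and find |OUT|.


IN - KILL: 15 - 5 = 10 surviving definitions
OUT = GEN + surviving = 10 + 10 = 20

20


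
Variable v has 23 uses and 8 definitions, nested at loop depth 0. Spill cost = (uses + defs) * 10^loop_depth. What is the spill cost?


uses + defs = 23 + 8 = 31
10^0 = 1
Spill cost = 31 * 1 = 31

31


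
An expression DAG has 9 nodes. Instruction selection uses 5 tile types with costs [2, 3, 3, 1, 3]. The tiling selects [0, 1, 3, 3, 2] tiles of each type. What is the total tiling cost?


Total cost = sum(count_i * cost_i)
= 0*2 + 1*3 + 3*3 + 3*1 + 2*3
= 21

21


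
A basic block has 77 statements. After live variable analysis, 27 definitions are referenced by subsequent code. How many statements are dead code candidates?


Dead code = total statements - live definitions
= 77 - 27 = 50

50


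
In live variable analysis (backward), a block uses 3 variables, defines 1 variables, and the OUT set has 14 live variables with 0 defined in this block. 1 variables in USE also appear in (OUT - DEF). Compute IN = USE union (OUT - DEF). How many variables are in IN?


OUT - DEF: 14 - 0 = 14
|IN| = |USE| + |OUT - DEF| - |USE ∩ (OUT - DEF)| = 3 + 14 - 1 = 16

16


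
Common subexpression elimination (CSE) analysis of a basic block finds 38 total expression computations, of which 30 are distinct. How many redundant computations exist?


CSE count = total expressions - unique expressions
= 38 - 30 = 8

8


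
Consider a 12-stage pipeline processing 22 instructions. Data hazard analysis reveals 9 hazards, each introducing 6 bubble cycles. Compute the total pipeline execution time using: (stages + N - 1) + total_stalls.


Base cycles = 12 + 22 - 1 = 33
Total stalls = 9 * 6 = 54
Total = 33 + 54 = 87

87


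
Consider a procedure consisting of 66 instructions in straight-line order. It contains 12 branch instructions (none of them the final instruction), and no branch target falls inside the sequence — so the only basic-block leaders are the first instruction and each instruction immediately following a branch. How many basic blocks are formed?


With no in-sequence branch targets, the leaders are the first instruction plus the instruction after each branch.
Number of basic blocks = branches + 1
= 12 + 1 = 13

13


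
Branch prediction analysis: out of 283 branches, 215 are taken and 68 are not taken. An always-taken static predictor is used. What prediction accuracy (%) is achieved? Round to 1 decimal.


Predictor: always-taken
Correct predictions = 215
Accuracy = 215 / 283 * 100 = 76.0%

76.0


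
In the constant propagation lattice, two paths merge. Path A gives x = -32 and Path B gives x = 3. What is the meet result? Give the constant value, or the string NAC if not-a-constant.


Meet operation: if both paths give the same constant, result is that constant; if they differ, result is NAC (not-a-constant).
Path A: -32, Path B: 3 -> differ
Result: not-a-constant -> NAC

NAC


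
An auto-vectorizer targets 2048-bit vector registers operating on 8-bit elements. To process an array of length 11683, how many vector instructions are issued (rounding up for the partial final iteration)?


Width = 2048 / 8 = 256 elements per vector op
Iterations = ceil(11683 / 256) = 46

46


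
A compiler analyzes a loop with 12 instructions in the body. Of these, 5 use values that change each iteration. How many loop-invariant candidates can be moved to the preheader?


Invariant candidates = total - loop-dependent
= 12 - 5 = 7

7


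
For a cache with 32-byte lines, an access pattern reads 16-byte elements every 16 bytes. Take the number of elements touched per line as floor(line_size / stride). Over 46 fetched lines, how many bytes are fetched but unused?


Elements per line = floor(32 / 16) = 2
Bytes used per line = 2 * 16 = 32
Wasted per line = 32 - 32 = 0
Total wasted = 0 * 46 = 0

0


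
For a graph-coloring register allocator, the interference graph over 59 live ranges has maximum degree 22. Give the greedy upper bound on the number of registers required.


Greedy coloring never needs more than (max_degree + 1) colors: when coloring a vertex, at most max_degree neighbors are already colored.
Upper bound = 22 + 1 = 23

23


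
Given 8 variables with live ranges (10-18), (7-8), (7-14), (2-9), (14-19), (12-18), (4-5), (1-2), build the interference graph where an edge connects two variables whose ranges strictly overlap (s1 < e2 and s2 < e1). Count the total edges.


Check all pairs for overlapping intervals.
Two intervals (s1,e1) and (s2,e2) overlap if s1 < e2 and s2 < e1.
v0 (10-18) vs v1..v7: overlaps v2, v4, v5 -> 3
v1 (7-8) vs v2..v7: overlaps v2, v3 -> 2
v2 (7-14) vs v3..v7: overlaps v3, v5 -> 2
v3 (2-9) vs v4..v7: overlaps v6 -> 1
v4 (14-19) vs v5..v7: overlaps v5 -> 1
v5 (12-18) vs v6..v7: overlaps none -> 0
v6 (4-5) vs v7: overlaps none -> 0
Total overlapping pairs = 3 + 2 + 2 + 1 + 1 + 0 + 0 = 9

9


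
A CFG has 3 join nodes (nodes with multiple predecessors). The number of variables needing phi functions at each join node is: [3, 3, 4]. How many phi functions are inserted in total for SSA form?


Total phi functions = sum of phi functions at each join node
= 3 + 3 + 4 = 10

10


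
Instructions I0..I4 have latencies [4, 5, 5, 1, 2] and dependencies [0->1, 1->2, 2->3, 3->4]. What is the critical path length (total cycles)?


Compute longest path through dependency graph: dist(Ik) = max over predecessors of dist + latency(Ik).
dist(I0) = latency 4 = 4
dist(I1) = dist(I0) + 5 = 4 + 5 = 9
dist(I2) = dist(I1) + 5 = 9 + 5 = 14
dist(I3) = dist(I2) + 1 = 14 + 1 = 15
dist(I4) = dist(I3) + 2 = 15 + 2 = 17
Critical path = max dist = 17

17


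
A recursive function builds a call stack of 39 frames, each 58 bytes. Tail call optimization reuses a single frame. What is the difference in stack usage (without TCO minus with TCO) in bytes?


Without TCO: 39 * 58 = 2262 bytes
With TCO: reuse 1 frame = 58 bytes
Savings = 2262 - 58 = 2204

2204


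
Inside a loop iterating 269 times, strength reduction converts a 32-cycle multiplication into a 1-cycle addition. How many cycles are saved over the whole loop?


Per-iteration saving = 32 - 1 = 31
Total saved = 269 * 31 = 8339

8339


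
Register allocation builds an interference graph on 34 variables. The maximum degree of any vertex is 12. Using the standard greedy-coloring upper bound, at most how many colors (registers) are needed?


Greedy coloring never needs more than (max_degree + 1) colors: when coloring a vertex, at most max_degree neighbors are already colored.
Upper bound = 12 + 1 = 13

13


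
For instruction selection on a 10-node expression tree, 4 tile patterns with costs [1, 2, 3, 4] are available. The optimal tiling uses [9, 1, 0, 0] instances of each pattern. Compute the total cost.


Total cost = sum(count_i * cost_i)
= 9*1 + 1*2 + 0*3 + 0*4
= 11

11


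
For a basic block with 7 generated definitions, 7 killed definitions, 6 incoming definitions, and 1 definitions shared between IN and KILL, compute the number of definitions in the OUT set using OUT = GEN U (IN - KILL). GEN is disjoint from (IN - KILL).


IN - KILL: 6 - 1 = 5 surviving definitions
OUT = GEN + surviving = 7 + 5 = 12

12


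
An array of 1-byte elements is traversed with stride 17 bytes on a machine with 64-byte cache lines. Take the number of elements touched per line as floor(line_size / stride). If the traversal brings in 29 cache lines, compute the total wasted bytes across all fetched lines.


Elements per line = floor(64 / 17) = 3
Bytes used per line = 3 * 1 = 3
Wasted per line = 64 - 3 = 61
Total wasted = 61 * 29 = 1769

1769


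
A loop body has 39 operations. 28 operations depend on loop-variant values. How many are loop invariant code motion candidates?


Invariant candidates = total - loop-dependent
= 39 - 28 = 11

11


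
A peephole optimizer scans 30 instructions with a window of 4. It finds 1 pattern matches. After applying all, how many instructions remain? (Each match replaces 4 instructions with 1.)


Each match removes 3 instructions.
Total removed = 1 * 3 = 3
Remaining = 30 - 3 = 27

27


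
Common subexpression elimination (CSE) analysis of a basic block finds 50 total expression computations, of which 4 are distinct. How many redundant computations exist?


CSE count = total expressions - unique expressions
= 50 - 4 = 46

46


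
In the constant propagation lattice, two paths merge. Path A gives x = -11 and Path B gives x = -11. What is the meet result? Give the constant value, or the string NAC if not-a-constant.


Meet operation: if both paths give the same constant, result is that constant; if they differ, result is NAC (not-a-constant).
Path A: -11, Path B: -11 -> equal
Result: constant -> -11

-11


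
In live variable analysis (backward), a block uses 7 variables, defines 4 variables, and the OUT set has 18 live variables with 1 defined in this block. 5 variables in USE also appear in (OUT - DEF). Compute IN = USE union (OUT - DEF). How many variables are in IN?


OUT - DEF: 18 - 1 = 17
|IN| = |USE| + |OUT - DEF| - |USE ∩ (OUT - DEF)| = 7 + 17 - 5 = 19

19


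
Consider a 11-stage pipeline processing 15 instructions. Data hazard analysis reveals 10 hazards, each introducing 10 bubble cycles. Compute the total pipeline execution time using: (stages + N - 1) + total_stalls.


Base cycles = 11 + 15 - 1 = 25
Total stalls = 10 * 10 = 100
Total = 25 + 100 = 125

125


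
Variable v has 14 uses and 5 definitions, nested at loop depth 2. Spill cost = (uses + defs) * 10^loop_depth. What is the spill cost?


uses + defs = 14 + 5 = 19
10^2 = 100
Spill cost = 19 * 100 = 1900

1900


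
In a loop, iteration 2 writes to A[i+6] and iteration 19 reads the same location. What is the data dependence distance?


Distance = read iteration - write iteration
= 19 - 2 = 17

17


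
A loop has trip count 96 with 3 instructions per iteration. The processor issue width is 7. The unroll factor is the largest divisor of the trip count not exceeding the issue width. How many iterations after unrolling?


Largest divisor of 96 <= 7 is 6
New iterations = 96 / 6 = 16

16


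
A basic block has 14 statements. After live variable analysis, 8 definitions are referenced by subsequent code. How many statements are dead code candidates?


Dead code = total statements - live definitions
= 14 - 8 = 6

6


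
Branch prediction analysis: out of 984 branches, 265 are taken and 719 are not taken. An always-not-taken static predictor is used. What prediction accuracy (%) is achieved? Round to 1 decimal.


Predictor: always-not-taken
Correct predictions = 719
Accuracy = 719 / 984 * 100 = 73.1%

73.1


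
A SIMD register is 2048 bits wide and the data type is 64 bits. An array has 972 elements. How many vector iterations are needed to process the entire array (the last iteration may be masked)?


Width = 2048 / 64 = 32 elements per vector op
Iterations = ceil(972 / 32) = 31

31


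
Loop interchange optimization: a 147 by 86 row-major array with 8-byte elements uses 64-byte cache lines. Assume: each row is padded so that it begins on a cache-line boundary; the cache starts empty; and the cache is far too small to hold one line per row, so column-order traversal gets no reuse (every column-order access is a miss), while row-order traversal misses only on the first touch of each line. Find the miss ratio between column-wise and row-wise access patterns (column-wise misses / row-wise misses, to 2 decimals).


Each row occupies 86 * 8 = 688 bytes and starts on a line boundary, so it spans ceil(688 / 64) = 11 cache lines.
Row-major traversal misses (one per line touched): 147 * ceil(86 * 8 / 64) = 1617
Column-major traversal misses (no reuse, every access misses): 147 * 86 = 12642
Ratio = 12642 / 1617 = 7.82

7.82


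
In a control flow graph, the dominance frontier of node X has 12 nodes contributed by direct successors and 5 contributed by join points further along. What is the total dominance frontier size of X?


DF(X) = direct successor contributions + join point contributions
= 12 + 5 = 17

17


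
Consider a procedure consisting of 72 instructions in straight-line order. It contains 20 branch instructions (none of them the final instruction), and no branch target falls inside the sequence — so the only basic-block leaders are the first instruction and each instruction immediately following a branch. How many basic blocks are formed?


With no in-sequence branch targets, the leaders are the first instruction plus the instruction after each branch.
Number of basic blocks = branches + 1
= 20 + 1 = 21

21


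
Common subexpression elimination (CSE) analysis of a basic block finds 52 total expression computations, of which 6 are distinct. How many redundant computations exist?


CSE count = total expressions - unique expressions
= 52 - 6 = 46

46


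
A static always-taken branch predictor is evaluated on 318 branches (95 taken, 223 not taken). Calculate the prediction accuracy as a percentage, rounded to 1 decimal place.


Predictor: always-taken
Correct predictions = 95
Accuracy = 95 / 318 * 100 = 29.9%

29.9


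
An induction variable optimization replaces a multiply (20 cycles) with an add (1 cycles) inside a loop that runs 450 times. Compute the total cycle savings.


Per-iteration saving = 20 - 1 = 19
Total saved = 450 * 19 = 8550

8550


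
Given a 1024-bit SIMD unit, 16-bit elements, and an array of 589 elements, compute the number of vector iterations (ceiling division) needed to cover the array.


Width = 1024 / 16 = 64 elements per vector op
Iterations = ceil(589 / 64) = 10

10


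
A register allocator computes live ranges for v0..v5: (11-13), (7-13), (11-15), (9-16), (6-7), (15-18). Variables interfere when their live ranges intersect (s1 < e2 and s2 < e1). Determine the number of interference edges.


Check all pairs for overlapping intervals.
Two intervals (s1,e1) and (s2,e2) overlap if s1 < e2 and s2 < e1.
v0 (11-13) vs v1..v5: overlaps v1, v2, v3 -> 3
v1 (7-13) vs v2..v5: overlaps v2, v3 -> 2
v2 (11-15) vs v3..v5: overlaps v3 -> 1
v3 (9-16) vs v4..v5: overlaps v5 -> 1
v4 (6-7) vs v5: overlaps none -> 0
Total overlapping pairs = 3 + 2 + 1 + 1 + 0 = 7

7


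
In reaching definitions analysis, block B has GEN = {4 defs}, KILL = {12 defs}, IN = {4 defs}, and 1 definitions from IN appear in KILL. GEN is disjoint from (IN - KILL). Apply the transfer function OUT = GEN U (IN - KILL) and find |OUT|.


IN - KILL: 4 - 1 = 3 surviving definitions
OUT = GEN + surviving = 4 + 3 = 7

7


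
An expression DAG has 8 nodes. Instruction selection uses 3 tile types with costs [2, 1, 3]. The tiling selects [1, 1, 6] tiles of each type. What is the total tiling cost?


Total cost = sum(count_i * cost_i)
= 1*2 + 1*1 + 6*3
= 21

21


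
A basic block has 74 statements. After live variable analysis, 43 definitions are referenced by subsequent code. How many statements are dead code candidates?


Dead code = total statements - live definitions
= 74 - 43 = 31

31


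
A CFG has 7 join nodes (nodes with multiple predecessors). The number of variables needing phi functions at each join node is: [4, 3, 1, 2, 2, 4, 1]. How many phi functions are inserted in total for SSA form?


Total phi functions = sum of phi functions at each join node
= 4 + 3 + 1 + 2 + 2 + 4 + 1 = 17

17


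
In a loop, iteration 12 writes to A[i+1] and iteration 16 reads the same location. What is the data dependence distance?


Distance = read iteration - write iteration
= 16 - 12 = 4

4


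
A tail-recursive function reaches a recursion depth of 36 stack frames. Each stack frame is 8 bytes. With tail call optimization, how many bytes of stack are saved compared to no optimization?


Without TCO: 36 * 8 = 288 bytes
With TCO: reuse 1 frame = 8 bytes
Savings = 288 - 8 = 280

280


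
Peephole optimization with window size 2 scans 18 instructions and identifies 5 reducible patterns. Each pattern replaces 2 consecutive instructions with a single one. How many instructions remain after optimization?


Each match removes 1 instructions.
Total removed = 5 * 1 = 5
Remaining = 18 - 5 = 13

13


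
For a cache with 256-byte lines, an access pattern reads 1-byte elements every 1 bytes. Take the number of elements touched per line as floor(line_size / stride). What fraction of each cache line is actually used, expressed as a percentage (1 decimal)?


Elements per cache line = floor(256 / 1) = 256
Bytes used = 256 * 1 = 256
Utilization = 256 / 256 * 100 = 100.0%

100.0


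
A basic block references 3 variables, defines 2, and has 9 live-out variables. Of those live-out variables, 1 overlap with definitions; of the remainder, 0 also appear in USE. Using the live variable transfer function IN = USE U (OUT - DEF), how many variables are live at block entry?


OUT - DEF: 9 - 1 = 8
|IN| = |USE| + |OUT - DEF| - |USE ∩ (OUT - DEF)| = 3 + 8 - 0 = 11

11


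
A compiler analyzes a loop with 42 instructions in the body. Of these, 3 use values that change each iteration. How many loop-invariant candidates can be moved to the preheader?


Invariant candidates = total - loop-dependent
= 42 - 3 = 39

39


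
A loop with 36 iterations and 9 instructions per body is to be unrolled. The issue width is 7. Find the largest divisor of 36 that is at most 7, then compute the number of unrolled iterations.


Largest divisor of 36 <= 7 is 6
New iterations = 36 / 6 = 6

6


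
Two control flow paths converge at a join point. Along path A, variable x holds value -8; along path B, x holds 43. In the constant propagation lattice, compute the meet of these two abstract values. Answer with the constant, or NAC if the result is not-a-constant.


Meet operation: if both paths give the same constant, result is that constant; if they differ, result is NAC (not-a-constant).
Path A: -8, Path B: 43 -> differ
Result: not-a-constant -> NAC

NAC


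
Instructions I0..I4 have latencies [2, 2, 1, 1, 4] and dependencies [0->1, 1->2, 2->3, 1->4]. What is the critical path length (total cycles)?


Compute longest path through dependency graph: dist(Ik) = max over predecessors of dist + latency(Ik).
dist(I0) = latency 2 = 2
dist(I1) = dist(I0) + 2 = 2 + 2 = 4
dist(I2) = dist(I1) + 1 = 4 + 1 = 5
dist(I3) = dist(I2) + 1 = 5 + 1 = 6
dist(I4) = dist(I1) + 4 = 4 + 4 = 8
Critical path = max dist = 8

8


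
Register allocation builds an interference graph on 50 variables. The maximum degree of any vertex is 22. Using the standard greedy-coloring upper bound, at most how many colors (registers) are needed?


Greedy coloring never needs more than (max_degree + 1) colors: when coloring a vertex, at most max_degree neighbors are already colored.
Upper bound = 22 + 1 = 23

23


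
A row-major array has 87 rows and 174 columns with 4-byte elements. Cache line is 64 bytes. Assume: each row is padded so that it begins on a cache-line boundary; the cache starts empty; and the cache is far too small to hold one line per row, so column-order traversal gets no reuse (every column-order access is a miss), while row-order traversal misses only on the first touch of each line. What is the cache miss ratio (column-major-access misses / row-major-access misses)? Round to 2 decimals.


Each row occupies 174 * 4 = 696 bytes and starts on a line boundary, so it spans ceil(696 / 64) = 11 cache lines.
Row-major traversal misses (one per line touched): 87 * ceil(174 * 4 / 64) = 957
Column-major traversal misses (no reuse, every access misses): 87 * 174 = 15138
Ratio = 15138 / 957 = 15.82

15.82


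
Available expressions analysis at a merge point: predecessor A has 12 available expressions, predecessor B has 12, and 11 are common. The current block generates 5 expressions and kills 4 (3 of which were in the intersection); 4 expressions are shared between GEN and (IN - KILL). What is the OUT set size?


IN = intersection of predecessors = 11
IN - KILL = 11 - 3 = 8
|OUT| = |GEN| + |IN - KILL| - |GEN ∩ (IN - KILL)| = 5 + 8 - 4 = 9

9


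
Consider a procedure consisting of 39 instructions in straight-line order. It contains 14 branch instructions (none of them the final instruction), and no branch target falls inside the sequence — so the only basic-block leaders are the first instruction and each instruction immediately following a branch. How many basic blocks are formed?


With no in-sequence branch targets, the leaders are the first instruction plus the instruction after each branch.
Number of basic blocks = branches + 1
= 14 + 1 = 15

15


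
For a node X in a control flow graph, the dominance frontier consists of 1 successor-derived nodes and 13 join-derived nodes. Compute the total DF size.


DF(X) = direct successor contributions + join point contributions
= 1 + 13 = 14

14


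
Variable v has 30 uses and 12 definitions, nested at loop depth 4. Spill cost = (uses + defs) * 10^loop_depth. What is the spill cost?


uses + defs = 30 + 12 = 42
10^4 = 10000
Spill cost = 42 * 10000 = 420000

420000


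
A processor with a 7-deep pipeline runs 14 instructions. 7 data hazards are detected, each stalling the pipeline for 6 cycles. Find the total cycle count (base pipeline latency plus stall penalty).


Base cycles = 7 + 14 - 1 = 20
Total stalls = 7 * 6 = 42
Total = 20 + 42 = 62

62


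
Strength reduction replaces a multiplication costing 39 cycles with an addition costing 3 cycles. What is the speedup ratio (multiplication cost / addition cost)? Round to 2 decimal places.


Ratio = mult_cost / add_cost = 39 / 3 = 13.0

13.0


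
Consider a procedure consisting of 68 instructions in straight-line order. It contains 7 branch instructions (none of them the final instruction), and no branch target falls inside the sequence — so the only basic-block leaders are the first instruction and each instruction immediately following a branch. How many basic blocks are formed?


With no in-sequence branch targets, the leaders are the first instruction plus the instruction after each branch.
Number of basic blocks = branches + 1
= 7 + 1 = 8

8


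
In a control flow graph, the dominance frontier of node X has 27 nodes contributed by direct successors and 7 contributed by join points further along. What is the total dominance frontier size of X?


DF(X) = direct successor contributions + join point contributions
= 27 + 7 = 34

34


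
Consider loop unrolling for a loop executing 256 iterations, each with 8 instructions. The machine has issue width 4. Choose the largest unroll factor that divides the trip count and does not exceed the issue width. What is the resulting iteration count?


Largest divisor of 256 <= 4 is 4
New iterations = 256 / 4 = 64

64


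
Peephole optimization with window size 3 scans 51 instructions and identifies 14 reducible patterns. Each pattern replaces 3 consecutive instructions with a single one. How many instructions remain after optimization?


Each match removes 2 instructions.
Total removed = 14 * 2 = 28
Remaining = 51 - 28 = 23

23


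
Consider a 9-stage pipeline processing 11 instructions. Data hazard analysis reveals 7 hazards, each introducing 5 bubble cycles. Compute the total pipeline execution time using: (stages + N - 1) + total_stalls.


Base cycles = 9 + 11 - 1 = 19
Total stalls = 7 * 5 = 35
Total = 19 + 35 = 54

54


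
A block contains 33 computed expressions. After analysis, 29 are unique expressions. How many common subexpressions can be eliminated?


CSE count = total expressions - unique expressions
= 33 - 29 = 4

4


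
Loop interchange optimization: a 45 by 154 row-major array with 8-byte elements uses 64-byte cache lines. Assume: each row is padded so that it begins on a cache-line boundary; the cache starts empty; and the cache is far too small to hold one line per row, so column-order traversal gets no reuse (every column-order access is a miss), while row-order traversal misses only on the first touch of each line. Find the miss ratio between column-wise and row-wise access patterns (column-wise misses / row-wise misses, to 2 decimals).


Each row occupies 154 * 8 = 1232 bytes and starts on a line boundary, so it spans ceil(1232 / 64) = 20 cache lines.
Row-major traversal misses (one per line touched): 45 * ceil(154 * 8 / 64) = 900
Column-major traversal misses (no reuse, every access misses): 45 * 154 = 6930
Ratio = 6930 / 900 = 7.7

7.7


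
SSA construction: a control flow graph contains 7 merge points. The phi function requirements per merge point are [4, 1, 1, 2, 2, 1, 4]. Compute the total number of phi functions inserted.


Total phi functions = sum of phi functions at each join node
= 4 + 1 + 1 + 2 + 2 + 1 + 4 = 15

15


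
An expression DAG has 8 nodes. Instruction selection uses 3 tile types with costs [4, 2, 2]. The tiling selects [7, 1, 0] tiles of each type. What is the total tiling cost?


Total cost = sum(count_i * cost_i)
= 7*4 + 1*2 + 0*2
= 30

30


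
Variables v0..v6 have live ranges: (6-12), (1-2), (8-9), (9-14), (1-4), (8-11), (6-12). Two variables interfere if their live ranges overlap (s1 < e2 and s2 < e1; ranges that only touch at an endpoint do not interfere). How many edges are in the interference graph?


Check all pairs for overlapping intervals.
Two intervals (s1,e1) and (s2,e2) overlap if s1 < e2 and s2 < e1.
v0 (6-12) vs v1..v6: overlaps v2, v3, v5, v6 -> 4
v1 (1-2) vs v2..v6: overlaps v4 -> 1
v2 (8-9) vs v3..v6: overlaps v5, v6 -> 2
v3 (9-14) vs v4..v6: overlaps v5, v6 -> 2
v4 (1-4) vs v5..v6: overlaps none -> 0
v5 (8-11) vs v6: overlaps v6 -> 1
Total overlapping pairs = 4 + 1 + 2 + 2 + 0 + 1 = 10

10


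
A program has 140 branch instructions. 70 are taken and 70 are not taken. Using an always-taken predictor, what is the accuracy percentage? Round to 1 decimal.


Predictor: always-taken
Correct predictions = 70
Accuracy = 70 / 140 * 100 = 50.0%

50.0


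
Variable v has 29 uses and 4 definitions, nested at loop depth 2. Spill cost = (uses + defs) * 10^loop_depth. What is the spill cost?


uses + defs = 29 + 4 = 33
10^2 = 100
Spill cost = 33 * 100 = 3300

3300


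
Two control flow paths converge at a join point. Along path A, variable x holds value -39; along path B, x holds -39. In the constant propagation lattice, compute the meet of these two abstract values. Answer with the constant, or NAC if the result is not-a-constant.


Meet operation: if both paths give the same constant, result is that constant; if they differ, result is NAC (not-a-constant).
Path A: -39, Path B: -39 -> equal
Result: constant -> -39

-39


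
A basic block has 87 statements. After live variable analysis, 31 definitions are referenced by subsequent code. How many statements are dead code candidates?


Dead code = total statements - live definitions
= 87 - 31 = 56

56


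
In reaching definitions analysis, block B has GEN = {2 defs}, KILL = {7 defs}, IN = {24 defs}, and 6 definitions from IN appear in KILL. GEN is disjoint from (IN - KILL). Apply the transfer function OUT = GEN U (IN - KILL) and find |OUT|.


IN - KILL: 24 - 6 = 18 surviving definitions
OUT = GEN + surviving = 2 + 18 = 20

20


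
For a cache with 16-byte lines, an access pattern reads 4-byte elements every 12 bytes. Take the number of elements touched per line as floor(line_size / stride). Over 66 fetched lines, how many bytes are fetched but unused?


Elements per line = floor(16 / 12) = 1
Bytes used per line = 1 * 4 = 4
Wasted per line = 16 - 4 = 12
Total wasted = 12 * 66 = 792

792


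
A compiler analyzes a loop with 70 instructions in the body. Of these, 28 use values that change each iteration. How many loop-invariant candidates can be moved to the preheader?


Invariant candidates = total - loop-dependent
= 70 - 28 = 42

42
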